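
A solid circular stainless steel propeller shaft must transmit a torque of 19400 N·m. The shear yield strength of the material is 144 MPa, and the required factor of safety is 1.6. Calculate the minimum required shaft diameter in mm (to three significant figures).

Allowable shear stress τ_allow = 144/1.6 = 90.00 MPa.
For a solid shaft τ = 16T/(πd³), so d³ = 16T/(π τ_allow) = 16×1.9400×10^7/(π×90.00) = 1.098×10^6 mm³.
d = (1.098×10^6)^(1/3) = 103.2 mm.

d = 103 mm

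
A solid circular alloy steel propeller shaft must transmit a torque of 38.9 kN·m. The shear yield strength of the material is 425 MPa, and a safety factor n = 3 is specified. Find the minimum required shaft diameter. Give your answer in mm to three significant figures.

d = 112 mm

Allowable shear stress τ_allow = 425/3 = 141.7 MPa.
For a solid shaft τ = 16T/(πd³), so d³ = 16T/(π τ_allow) = 16×3.8900×10^7/(π×141.7) = 1.398×10^6 mm³.
d = (1.398×10^6)^(1/3) = 111.8 mm.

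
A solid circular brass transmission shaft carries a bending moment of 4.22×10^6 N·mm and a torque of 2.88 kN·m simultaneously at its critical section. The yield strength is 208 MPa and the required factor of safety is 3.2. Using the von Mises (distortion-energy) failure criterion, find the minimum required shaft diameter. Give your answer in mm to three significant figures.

d = 91.6 mm

σ_allow = σ_y/n = 208/3.2 = 65.00 MPa.
For a solid shaft σ_b = 32M/(πd³) and τ = 16T/(πd³), so the von Mises stress is σ' = (16/πd³)·√(4M²+3T²).
√(4M²+3T²) = √(4×(4.220×10^6)² + 3×(2.880×10^6)²) = 9.804×10^6 N·mm.
d³ = 16×9.804×10^6/(π×65.00) = 768200 mm³.
d = 91.58 mm.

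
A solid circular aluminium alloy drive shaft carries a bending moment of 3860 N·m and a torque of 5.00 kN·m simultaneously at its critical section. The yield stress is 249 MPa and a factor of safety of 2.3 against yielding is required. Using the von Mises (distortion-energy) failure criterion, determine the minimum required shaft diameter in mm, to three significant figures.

σ_allow = σ_y/n = 249/2.3 = 108.3 MPa.
For a solid shaft σ_b = 32M/(πd³) and τ = 16T/(πd³), so the von Mises stress is σ' = (16/πd³)·√(4M²+3T²).
√(4M²+3T²) = √(4×(3.860×10^6)² + 3×(5.000×10^6)²) = 1.160×10^7 N·mm.
d³ = 16×1.160×10^7/(π×108.3) = 545800 mm³.
d = 81.72 mm.

d = 81.7 mm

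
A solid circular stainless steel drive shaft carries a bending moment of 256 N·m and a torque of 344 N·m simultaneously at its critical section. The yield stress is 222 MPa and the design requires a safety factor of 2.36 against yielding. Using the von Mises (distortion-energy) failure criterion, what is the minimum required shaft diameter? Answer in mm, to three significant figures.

d = 34.9 mm

σ_allow = σ_y/n = 222/2.36 = 94.07 MPa.
For a solid shaft σ_b = 32M/(πd³) and τ = 16T/(πd³), so the von Mises stress is σ' = (16/πd³)·√(4M²+3T²).
√(4M²+3T²) = √(4×(256000)² + 3×(344000)²) = 785600 N·mm.
d³ = 16×785600/(π×94.07) = 42530 mm³.
d = 34.91 mm.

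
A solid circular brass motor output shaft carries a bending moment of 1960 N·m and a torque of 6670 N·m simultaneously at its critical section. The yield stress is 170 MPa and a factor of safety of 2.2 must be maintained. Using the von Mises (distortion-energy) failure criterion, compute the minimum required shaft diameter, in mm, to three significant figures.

d = 93.0 mm

σ_allow = σ_y/n = 170/2.2 = 77.27 MPa.
For a solid shaft σ_b = 32M/(πd³) and τ = 16T/(πd³), so the von Mises stress is σ' = (16/πd³)·√(4M²+3T²).
√(4M²+3T²) = √(4×(1.960×10^6)² + 3×(6.670×10^6)²) = 1.220×10^7 N·mm.
d³ = 16×1.220×10^7/(π×77.27) = 804100 mm³.
d = 92.99 mm.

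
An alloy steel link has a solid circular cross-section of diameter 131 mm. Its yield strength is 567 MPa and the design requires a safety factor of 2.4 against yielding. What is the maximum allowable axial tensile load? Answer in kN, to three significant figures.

σ_allow = 567/2.4 = 236.2 MPa.
A = πd²/4 = π×131²/4 = 13480 mm².
F_allow = σ_allow × A = 236.2×13480 = 3.184×10^6 N.

F_allow = 3180 kN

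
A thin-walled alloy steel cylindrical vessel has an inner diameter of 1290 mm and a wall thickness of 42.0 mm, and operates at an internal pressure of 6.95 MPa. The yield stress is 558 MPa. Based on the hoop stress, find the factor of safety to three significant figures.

σ_h = pD/(2t) = 6.95×1290/(2×42.0) = 106.7 MPa.
n = 558/106.7 = 5.228.

n = 5.23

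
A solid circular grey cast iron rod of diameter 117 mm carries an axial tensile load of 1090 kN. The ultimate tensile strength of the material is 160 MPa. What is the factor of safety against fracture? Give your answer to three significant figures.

A = πd²/4 = 10750 mm².
σ = F/A = 1090000/10750 = 101.4 MPa.
n = 160/101.4 = 1.578.

n = 1.58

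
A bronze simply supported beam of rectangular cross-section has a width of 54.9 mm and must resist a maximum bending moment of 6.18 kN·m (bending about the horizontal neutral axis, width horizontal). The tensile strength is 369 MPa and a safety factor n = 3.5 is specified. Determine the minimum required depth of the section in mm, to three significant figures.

σ_allow = 369/3.5 = 105.4 MPa.
For a rectangular section σ = 6M/(bh²), so h² = 6M/(b σ_allow) = 6×6180000/(54.9×105.4) = 6406 mm².
h = 80.04 mm.

h = 80.0 mm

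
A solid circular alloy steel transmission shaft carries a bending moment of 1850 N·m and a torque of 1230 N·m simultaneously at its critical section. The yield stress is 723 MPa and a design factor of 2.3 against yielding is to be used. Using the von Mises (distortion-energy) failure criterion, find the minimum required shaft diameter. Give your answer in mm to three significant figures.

σ_allow = σ_y/n = 723/2.3 = 314.3 MPa.
For a solid shaft σ_b = 32M/(πd³) and τ = 16T/(πd³), so the von Mises stress is σ' = (16/πd³)·√(4M²+3T²).
√(4M²+3T²) = √(4×(1.850×10^6)² + 3×(1.230×10^6)²) = 4.270×10^6 N·mm.
d³ = 16×4.270×10^6/(π×314.3) = 69170 mm³.
d = 41.05 mm.

d = 41.0 mm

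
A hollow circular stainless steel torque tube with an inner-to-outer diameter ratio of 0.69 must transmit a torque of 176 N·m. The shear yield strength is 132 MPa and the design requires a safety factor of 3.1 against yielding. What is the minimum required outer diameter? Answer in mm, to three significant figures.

d_o = 30.1 mm

τ_allow = 132/3.1 = 42.58 MPa.
For a hollow shaft τ = 16T/[πd_o³(1−k⁴)] with k = 0.69, so 1−k⁴ = 0.7733.
d_o³ = 16T/[π τ_allow (1−k⁴)] = 16×176000/(π×42.58×0.7733) = 27220 mm³.
d_o = 30.08 mm.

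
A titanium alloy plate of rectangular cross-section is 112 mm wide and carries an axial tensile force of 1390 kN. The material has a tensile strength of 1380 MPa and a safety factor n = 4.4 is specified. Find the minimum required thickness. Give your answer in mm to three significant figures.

σ_allow = 1380/4.4 = 313.6 MPa.
Required area A = F/σ_allow = 1390000/313.6 = 4432 mm².
t = A/w = 4432/112 = 39.57 mm.

t = 39.6 mm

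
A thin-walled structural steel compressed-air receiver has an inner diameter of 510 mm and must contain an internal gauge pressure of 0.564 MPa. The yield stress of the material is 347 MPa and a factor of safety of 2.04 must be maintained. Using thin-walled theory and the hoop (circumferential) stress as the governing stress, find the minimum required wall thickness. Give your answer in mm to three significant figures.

t = 0.846 mm

σ_allow = 347/2.04 = 170.1 MPa.
Hoop stress σ_h = pD/(2t), so t = pD/(2σ_allow) = 0.564×510/(2×170.1) = 0.8455 mm.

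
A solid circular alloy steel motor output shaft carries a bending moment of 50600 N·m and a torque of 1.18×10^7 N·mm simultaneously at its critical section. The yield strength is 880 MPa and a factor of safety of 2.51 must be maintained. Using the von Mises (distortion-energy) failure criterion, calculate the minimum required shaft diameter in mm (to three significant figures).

d = 114 mm

σ_allow = σ_y/n = 880/2.51 = 350.6 MPa.
For a solid shaft σ_b = 32M/(πd³) and τ = 16T/(πd³), so the von Mises stress is σ' = (16/πd³)·√(4M²+3T²).
√(4M²+3T²) = √(4×(5.060×10^7)² + 3×(1.180×10^7)²) = 1.032×10^8 N·mm.
d³ = 16×1.032×10^8/(π×350.6) = 1.500×10^6 mm³.
d = 114.5 mm.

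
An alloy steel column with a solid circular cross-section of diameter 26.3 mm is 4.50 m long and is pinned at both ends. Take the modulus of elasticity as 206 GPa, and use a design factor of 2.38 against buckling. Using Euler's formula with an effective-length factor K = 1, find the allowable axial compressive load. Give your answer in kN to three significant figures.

I = πd⁴/64 = π×26.3⁴/64 = 23490 mm⁴.
Effective length L_e = KL = 1×4.50 m = 4500 mm.
Euler critical load P_cr = π²EI/L_e² = π²×206000×23490/4500² = 2358 N.
P_allow = P_cr/n = 2358/2.38 = 990.7 N.

P_allow = 0.991 kN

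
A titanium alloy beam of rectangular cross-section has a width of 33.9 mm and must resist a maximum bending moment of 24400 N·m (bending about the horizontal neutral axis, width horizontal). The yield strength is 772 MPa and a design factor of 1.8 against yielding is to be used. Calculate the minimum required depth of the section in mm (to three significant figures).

h = 100 mm

σ_allow = 772/1.8 = 428.9 MPa.
For a rectangular section σ = 6M/(bh²), so h² = 6M/(b σ_allow) = 6×2.4400×10^7/(33.9×428.9) = 10070 mm².
h = 100.3 mm.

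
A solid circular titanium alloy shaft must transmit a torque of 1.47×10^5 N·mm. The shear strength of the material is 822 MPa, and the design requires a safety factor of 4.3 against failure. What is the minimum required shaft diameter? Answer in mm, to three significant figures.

d = 15.8 mm

Allowable shear stress τ_allow = 822/4.3 = 191.2 MPa.
For a solid shaft τ = 16T/(πd³), so d³ = 16T/(π τ_allow) = 16×147000/(π×191.2) = 3916 mm³.
d = (3916)^(1/3) = 15.76 mm.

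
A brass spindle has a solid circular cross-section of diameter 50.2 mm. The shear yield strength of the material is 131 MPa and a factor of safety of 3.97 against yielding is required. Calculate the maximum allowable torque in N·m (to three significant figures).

τ_allow = 131/3.97 = 33.00 MPa.
For a solid shaft T_allow = τ_allow·πd³/16; πd³/16 = π×50.2³/16 = 24840 mm³.
T_allow = 33.00×24840 = 819600 N·mm = 819.6 N·m.

T_allow = 820 N·m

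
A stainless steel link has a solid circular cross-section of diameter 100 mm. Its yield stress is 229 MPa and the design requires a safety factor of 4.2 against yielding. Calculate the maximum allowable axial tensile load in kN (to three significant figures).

σ_allow = 229/4.2 = 54.52 MPa.
A = πd²/4 = π×100²/4 = 7854 mm².
F_allow = σ_allow × A = 54.52×7854 = 428200 N.

F_allow = 428 kN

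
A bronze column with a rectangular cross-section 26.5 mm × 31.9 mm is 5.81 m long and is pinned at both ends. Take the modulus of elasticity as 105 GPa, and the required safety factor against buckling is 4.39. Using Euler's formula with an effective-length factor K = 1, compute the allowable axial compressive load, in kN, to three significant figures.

Buckling occurs about the weak axis: I_min = h·b³/12 = 31.9×26.5³/12 = 49470 mm⁴ (b = 26.5 mm is the smaller dimension).
Effective length L_e = KL = 1×5.81 m = 5810 mm.
Euler critical load P_cr = π²EI/L_e² = π²×105000×49470/5810² = 1519 N.
P_allow = P_cr/n = 1519/4.39 = 346.0 N.

P_allow = 0.346 kN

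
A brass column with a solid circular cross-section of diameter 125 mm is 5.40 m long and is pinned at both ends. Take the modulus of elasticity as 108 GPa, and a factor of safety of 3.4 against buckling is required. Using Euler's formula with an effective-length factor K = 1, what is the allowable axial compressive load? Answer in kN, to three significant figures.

I = πd⁴/64 = π×125⁴/64 = 1.198×10^7 mm⁴.
Effective length L_e = KL = 1×5.40 m = 5400 mm.
Euler critical load P_cr = π²EI/L_e² = π²×108000×1.198×10^7/5400² = 438100 N.
P_allow = P_cr/n = 438100/3.4 = 128800 N.

P_allow = 129 kN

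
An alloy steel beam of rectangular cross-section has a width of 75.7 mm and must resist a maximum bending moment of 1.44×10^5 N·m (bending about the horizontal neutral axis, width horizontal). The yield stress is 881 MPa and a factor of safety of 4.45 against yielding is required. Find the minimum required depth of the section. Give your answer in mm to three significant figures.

σ_allow = 881/4.45 = 198.0 MPa.
For a rectangular section σ = 6M/(bh²), so h² = 6M/(b σ_allow) = 6×1.4400×10^8/(75.7×198.0) = 57650 mm².
h = 240.1 mm.

h = 240 mm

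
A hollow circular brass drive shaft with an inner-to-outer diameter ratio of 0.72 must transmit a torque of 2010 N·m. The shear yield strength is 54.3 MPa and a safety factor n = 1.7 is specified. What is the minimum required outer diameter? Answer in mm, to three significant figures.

d_o = 76.0 mm

τ_allow = 54.3/1.7 = 31.94 MPa.
For a hollow shaft τ = 16T/[πd_o³(1−k⁴)] with k = 0.72, so 1−k⁴ = 0.7313.
d_o³ = 16T/[π τ_allow (1−k⁴)] = 16×2010000/(π×31.94×0.7313) = 438300 mm³.
d_o = 75.96 mm.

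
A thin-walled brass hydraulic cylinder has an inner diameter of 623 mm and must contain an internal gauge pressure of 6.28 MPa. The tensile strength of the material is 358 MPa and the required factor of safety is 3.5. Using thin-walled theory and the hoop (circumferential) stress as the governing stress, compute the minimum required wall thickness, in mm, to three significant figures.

t = 19.1 mm

σ_allow = 358/3.5 = 102.3 MPa.
Hoop stress σ_h = pD/(2t), so t = pD/(2σ_allow) = 6.28×623/(2×102.3) = 19.13 mm.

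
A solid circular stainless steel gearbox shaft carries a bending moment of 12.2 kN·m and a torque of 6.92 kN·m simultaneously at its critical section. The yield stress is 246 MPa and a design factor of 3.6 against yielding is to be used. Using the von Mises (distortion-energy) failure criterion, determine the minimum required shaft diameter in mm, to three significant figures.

σ_allow = σ_y/n = 246/3.6 = 68.33 MPa.
For a solid shaft σ_b = 32M/(πd³) and τ = 16T/(πd³), so the von Mises stress is σ' = (16/πd³)·√(4M²+3T²).
√(4M²+3T²) = √(4×(1.220×10^7)² + 3×(6.920×10^6)²) = 2.718×10^7 N·mm.
d³ = 16×2.718×10^7/(π×68.33) = 2.026×10^6 mm³.
d = 126.5 mm.

d = 127 mm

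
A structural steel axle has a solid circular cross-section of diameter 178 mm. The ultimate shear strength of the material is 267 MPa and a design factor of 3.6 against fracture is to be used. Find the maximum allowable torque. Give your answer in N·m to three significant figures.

T_allow = 82100 N·m

τ_allow = 267/3.6 = 74.17 MPa.
For a solid shaft T_allow = τ_allow·πd³/16; πd³/16 = π×178³/16 = 1.107×10^6 mm³.
T_allow = 74.17×1.107×10^6 = 8.213×10^7 N·mm = 82130 N·m.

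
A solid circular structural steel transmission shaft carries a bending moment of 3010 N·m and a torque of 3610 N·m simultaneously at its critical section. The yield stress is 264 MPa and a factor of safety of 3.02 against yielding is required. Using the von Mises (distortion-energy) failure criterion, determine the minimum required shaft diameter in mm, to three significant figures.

d = 79.7 mm

σ_allow = σ_y/n = 264/3.02 = 87.42 MPa.
For a solid shaft σ_b = 32M/(πd³) and τ = 16T/(πd³), so the von Mises stress is σ' = (16/πd³)·√(4M²+3T²).
√(4M²+3T²) = √(4×(3.010×10^6)² + 3×(3.610×10^6)²) = 8.680×10^6 N·mm.
d³ = 16×8.680×10^6/(π×87.42) = 505700 mm³.
d = 79.67 mm.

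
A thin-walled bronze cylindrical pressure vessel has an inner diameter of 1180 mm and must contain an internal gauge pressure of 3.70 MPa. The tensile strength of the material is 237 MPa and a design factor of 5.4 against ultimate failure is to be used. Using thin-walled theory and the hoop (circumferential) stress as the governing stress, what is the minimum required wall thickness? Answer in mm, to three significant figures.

t = 49.7 mm

σ_allow = 237/5.4 = 43.89 MPa.
Hoop stress σ_h = pD/(2t), so t = pD/(2σ_allow) = 3.70×1180/(2×43.89) = 49.74 mm.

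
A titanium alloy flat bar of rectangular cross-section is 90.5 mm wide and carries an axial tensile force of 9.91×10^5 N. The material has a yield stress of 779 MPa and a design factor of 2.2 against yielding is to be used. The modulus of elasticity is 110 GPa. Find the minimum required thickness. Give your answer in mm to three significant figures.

t = 30.9 mm

σ_allow = 779/2.2 = 354.1 MPa.
Required area A = F/σ_allow = 991000/354.1 = 2799 mm².
t = A/w = 2799/90.5 = 30.93 mm.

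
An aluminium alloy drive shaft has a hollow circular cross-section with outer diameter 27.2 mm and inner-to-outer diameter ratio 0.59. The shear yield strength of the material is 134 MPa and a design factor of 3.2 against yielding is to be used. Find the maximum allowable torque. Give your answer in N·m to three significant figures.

T_allow = 145 N·m

τ_allow = 134/3.2 = 41.88 MPa.
For a hollow shaft T_allow = τ_allow·πd_o³(1−k⁴)/16 with 1−k⁴ = 0.8788, so πd_o³(1−k⁴)/16 = 3472 mm³.
T_allow = 41.88×3472 = 145400 N·mm = 145.4 N·m.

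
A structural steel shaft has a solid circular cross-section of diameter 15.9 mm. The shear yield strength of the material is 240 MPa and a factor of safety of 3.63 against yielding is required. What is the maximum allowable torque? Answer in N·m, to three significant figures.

T_allow = 52.2 N·m

τ_allow = 240/3.63 = 66.12 MPa.
For a solid shaft T_allow = τ_allow·πd³/16; πd³/16 = π×15.9³/16 = 789.3 mm³.
T_allow = 66.12×789.3 = 52180 N·mm = 52.18 N·m.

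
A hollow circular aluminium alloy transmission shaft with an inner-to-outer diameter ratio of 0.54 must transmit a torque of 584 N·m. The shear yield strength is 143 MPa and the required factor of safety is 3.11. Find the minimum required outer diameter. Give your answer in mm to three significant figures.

d_o = 41.3 mm

τ_allow = 143/3.11 = 45.98 MPa.
For a hollow shaft τ = 16T/[πd_o³(1−k⁴)] with k = 0.54, so 1−k⁴ = 0.9150.
d_o³ = 16T/[π τ_allow (1−k⁴)] = 16×584000/(π×45.98×0.9150) = 70700 mm³.
d_o = 41.35 mm.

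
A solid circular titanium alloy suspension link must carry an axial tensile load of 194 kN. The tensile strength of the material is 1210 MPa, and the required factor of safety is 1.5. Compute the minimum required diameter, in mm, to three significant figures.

Allowable stress σ_allow = 1210/1.5 = 806.7 MPa.
Required area A = F/σ_allow = 194000/806.7 = 240.5 mm².
A = πd²/4 → d = √(4A/π) = 17.50 mm.

d = 17.5 mm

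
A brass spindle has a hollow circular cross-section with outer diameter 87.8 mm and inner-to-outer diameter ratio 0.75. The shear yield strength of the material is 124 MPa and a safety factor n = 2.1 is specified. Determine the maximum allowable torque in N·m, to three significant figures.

τ_allow = 124/2.1 = 59.05 MPa.
For a hollow shaft T_allow = τ_allow·πd_o³(1−k⁴)/16 with 1−k⁴ = 0.6836, so πd_o³(1−k⁴)/16 = 90850 mm³.
T_allow = 59.05×90850 = 5.364×10^6 N·mm = 5364 N·m.

T_allow = 5360 N·m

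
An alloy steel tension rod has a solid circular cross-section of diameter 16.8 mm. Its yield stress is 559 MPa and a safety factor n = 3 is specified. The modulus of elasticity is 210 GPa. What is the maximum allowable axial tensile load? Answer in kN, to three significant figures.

F_allow = 41.3 kN

σ_allow = 559/3 = 186.3 MPa.
A = πd²/4 = π×16.8²/4 = 221.7 mm².
F_allow = σ_allow × A = 186.3×221.7 = 41300 N.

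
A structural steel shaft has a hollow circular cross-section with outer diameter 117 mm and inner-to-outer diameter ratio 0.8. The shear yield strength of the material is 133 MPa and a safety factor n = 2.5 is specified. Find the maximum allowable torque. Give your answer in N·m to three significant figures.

τ_allow = 133/2.5 = 53.20 MPa.
For a hollow shaft T_allow = τ_allow·πd_o³(1−k⁴)/16 with 1−k⁴ = 0.5904, so πd_o³(1−k⁴)/16 = 185700 mm³.
T_allow = 53.20×185700 = 9.877×10^6 N·mm = 9877 N·m.

T_allow = 9880 N·m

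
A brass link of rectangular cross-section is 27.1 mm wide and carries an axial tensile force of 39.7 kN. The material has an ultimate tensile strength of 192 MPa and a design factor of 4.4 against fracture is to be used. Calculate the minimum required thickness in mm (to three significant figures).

t = 33.6 mm

σ_allow = 192/4.4 = 43.64 MPa.
Required area A = F/σ_allow = 39700/43.64 = 909.8 mm².
t = A/w = 909.8/27.1 = 33.57 mm.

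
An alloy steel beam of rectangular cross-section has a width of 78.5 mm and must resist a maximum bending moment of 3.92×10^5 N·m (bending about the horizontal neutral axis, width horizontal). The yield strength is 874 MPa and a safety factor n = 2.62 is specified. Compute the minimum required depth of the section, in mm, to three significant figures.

h = 300 mm

σ_allow = 874/2.62 = 333.6 MPa.
For a rectangular section σ = 6M/(bh²), so h² = 6M/(b σ_allow) = 6×3.9200×10^8/(78.5×333.6) = 89820 mm².
h = 299.7 mm.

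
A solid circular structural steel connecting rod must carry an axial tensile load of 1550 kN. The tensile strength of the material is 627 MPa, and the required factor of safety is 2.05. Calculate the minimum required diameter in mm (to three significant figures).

d = 80.3 mm

Allowable stress σ_allow = 627/2.05 = 305.9 MPa.
Required area A = F/σ_allow = 1550000/305.9 = 5068 mm².
A = πd²/4 → d = √(4A/π) = 80.33 mm.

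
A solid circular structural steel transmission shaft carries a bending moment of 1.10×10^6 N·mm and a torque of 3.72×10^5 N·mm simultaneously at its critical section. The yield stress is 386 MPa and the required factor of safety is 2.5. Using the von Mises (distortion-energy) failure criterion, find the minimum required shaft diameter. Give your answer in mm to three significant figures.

σ_allow = σ_y/n = 386/2.5 = 154.4 MPa.
For a solid shaft σ_b = 32M/(πd³) and τ = 16T/(πd³), so the von Mises stress is σ' = (16/πd³)·√(4M²+3T²).
√(4M²+3T²) = √(4×(1.100×10^6)² + 3×(372000)²) = 2.292×10^6 N·mm.
d³ = 16×2.292×10^6/(π×154.4) = 75620 mm³.
d = 42.29 mm.

d = 42.3 mm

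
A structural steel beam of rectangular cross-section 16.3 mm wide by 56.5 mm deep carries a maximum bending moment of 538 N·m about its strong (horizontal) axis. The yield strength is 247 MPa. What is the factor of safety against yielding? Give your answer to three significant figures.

n = 3.98

Section modulus S = bh²/6 = 16.3×56.5²/6 = 8672 mm³.
σ = M/S = 538000/8672 = 62.04 MPa.
n = 247/62.04 = 3.982.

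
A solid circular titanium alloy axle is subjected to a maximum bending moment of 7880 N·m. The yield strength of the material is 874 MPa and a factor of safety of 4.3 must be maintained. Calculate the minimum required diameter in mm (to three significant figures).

d = 73.4 mm

σ_allow = 874/4.3 = 203.3 MPa.
For a solid circular section σ = 32M/(πd³), so d³ = 32M/(π σ_allow) = 32×7880000/(π×203.3) = 394900 mm³.
d = 73.37 mm.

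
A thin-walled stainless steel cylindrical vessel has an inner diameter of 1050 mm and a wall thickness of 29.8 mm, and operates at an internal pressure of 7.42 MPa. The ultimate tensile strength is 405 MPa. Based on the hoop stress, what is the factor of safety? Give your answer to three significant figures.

σ_h = pD/(2t) = 7.42×1050/(2×29.8) = 130.7 MPa.
n = 405/130.7 = 3.098.

n = 3.10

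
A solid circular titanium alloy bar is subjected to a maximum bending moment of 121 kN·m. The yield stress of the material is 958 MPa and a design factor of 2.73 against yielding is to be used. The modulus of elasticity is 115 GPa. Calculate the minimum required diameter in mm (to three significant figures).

d = 152 mm

σ_allow = 958/2.73 = 350.9 MPa.
For a solid circular section σ = 32M/(πd³), so d³ = 32M/(π σ_allow) = 32×1.2100×10^8/(π×350.9) = 3.512×10^6 mm³.
d = 152.0 mm.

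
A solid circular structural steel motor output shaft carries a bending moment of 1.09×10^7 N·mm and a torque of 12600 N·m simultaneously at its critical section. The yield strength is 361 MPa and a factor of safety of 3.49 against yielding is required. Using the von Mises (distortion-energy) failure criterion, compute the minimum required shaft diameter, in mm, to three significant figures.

σ_allow = σ_y/n = 361/3.49 = 103.4 MPa.
For a solid shaft σ_b = 32M/(πd³) and τ = 16T/(πd³), so the von Mises stress is σ' = (16/πd³)·√(4M²+3T²).
√(4M²+3T²) = √(4×(1.090×10^7)² + 3×(1.260×10^7)²) = 3.085×10^7 N·mm.
d³ = 16×3.085×10^7/(π×103.4) = 1.519×10^6 mm³.
d = 114.9 mm.

d = 115 mm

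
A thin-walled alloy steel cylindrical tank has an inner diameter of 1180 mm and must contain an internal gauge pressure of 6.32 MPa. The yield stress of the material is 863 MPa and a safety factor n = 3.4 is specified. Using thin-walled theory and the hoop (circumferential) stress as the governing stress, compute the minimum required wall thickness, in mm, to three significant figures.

σ_allow = 863/3.4 = 253.8 MPa.
Hoop stress σ_h = pD/(2t), so t = pD/(2σ_allow) = 6.32×1180/(2×253.8) = 14.69 mm.

t = 14.7 mm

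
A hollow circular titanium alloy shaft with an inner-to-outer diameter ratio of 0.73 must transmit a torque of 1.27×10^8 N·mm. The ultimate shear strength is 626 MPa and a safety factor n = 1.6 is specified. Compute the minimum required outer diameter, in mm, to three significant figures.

τ_allow = 626/1.6 = 391.2 MPa.
For a hollow shaft τ = 16T/[πd_o³(1−k⁴)] with k = 0.73, so 1−k⁴ = 0.7160.
d_o³ = 16T/[π τ_allow (1−k⁴)] = 16×1.2700×10^8/(π×391.2×0.7160) = 2.309×10^6 mm³.
d_o = 132.2 mm.

d_o = 132 mm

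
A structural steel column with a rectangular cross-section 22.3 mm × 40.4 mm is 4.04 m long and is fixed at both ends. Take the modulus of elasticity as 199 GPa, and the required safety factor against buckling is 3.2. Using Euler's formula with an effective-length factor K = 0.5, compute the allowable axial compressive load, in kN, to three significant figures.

Buckling occurs about the weak axis: I_min = h·b³/12 = 40.4×22.3³/12 = 37330 mm⁴ (b = 22.3 mm is the smaller dimension).
Effective length L_e = KL = 0.5×4.04 m = 2020 mm.
Euler critical load P_cr = π²EI/L_e² = π²×199000×37330/2020² = 17970 N.
P_allow = P_cr/n = 17970/3.2 = 5616 N.

P_allow = 5.62 kN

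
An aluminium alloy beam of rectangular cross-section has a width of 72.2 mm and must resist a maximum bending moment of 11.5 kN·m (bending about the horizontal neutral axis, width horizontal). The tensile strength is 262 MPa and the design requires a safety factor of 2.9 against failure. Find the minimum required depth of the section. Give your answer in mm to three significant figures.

σ_allow = 262/2.9 = 90.34 MPa.
For a rectangular section σ = 6M/(bh²), so h² = 6M/(b σ_allow) = 6×1.1500×10^7/(72.2×90.34) = 10580 mm².
h = 102.9 mm.

h = 103 mm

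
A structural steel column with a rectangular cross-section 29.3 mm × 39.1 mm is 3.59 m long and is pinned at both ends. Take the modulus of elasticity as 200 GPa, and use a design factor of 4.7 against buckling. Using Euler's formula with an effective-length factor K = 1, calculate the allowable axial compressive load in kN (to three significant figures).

P_allow = 2.67 kN

Buckling occurs about the weak axis: I_min = h·b³/12 = 39.1×29.3³/12 = 81960 mm⁴ (b = 29.3 mm is the smaller dimension).
Effective length L_e = KL = 1×3.59 m = 3590 mm.
Euler critical load P_cr = π²EI/L_e² = π²×200000×81960/3590² = 12550 N.
P_allow = P_cr/n = 12550/4.7 = 2671 N.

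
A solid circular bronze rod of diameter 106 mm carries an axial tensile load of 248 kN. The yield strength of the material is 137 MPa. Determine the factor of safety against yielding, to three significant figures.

A = πd²/4 = 8825 mm².
σ = F/A = 248000/8825 = 28.10 MPa.
n = 137/28.10 = 4.875.

n = 4.87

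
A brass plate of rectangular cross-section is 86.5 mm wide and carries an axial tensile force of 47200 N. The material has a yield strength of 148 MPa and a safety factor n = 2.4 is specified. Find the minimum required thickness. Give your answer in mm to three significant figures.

σ_allow = 148/2.4 = 61.67 MPa.
Required area A = F/σ_allow = 47200/61.67 = 765.4 mm².
t = A/w = 765.4/86.5 = 8.849 mm.

t = 8.85 mm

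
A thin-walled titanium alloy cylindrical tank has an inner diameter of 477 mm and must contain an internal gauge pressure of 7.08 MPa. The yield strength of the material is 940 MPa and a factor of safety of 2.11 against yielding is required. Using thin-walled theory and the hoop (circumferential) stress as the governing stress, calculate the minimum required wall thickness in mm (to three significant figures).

t = 3.79 mm

σ_allow = 940/2.11 = 445.5 MPa.
Hoop stress σ_h = pD/(2t), so t = pD/(2σ_allow) = 7.08×477/(2×445.5) = 3.790 mm.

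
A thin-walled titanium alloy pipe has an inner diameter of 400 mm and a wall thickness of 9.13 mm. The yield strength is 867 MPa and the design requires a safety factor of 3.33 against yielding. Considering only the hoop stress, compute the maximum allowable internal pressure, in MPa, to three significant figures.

σ_allow = 867/3.33 = 260.4 MPa.
σ_h = pD/(2t) → p_allow = 2σ_allow t/D = 2×260.4×9.13/400 = 11.89 MPa.

p_allow = 11.9 MPa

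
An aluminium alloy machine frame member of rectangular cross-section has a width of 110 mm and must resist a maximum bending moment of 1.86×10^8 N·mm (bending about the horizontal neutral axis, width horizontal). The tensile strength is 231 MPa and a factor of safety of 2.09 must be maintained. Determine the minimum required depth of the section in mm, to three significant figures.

σ_allow = 231/2.09 = 110.5 MPa.
For a rectangular section σ = 6M/(bh²), so h² = 6M/(b σ_allow) = 6×1.8600×10^8/(110×110.5) = 91790 mm².
h = 303.0 mm.

h = 303 mm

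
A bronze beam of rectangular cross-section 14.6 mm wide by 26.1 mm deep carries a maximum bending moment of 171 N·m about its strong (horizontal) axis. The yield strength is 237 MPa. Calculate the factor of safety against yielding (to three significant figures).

Section modulus S = bh²/6 = 14.6×26.1²/6 = 1658 mm³.
σ = M/S = 171000/1658 = 103.2 MPa.
n = 237/103.2 = 2.297.

n = 2.30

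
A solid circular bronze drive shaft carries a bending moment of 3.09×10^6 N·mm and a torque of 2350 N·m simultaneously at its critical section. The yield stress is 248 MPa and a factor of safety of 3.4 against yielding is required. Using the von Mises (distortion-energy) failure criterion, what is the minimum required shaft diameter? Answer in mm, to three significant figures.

d = 80.2 mm

σ_allow = σ_y/n = 248/3.4 = 72.94 MPa.
For a solid shaft σ_b = 32M/(πd³) and τ = 16T/(πd³), so the von Mises stress is σ' = (16/πd³)·√(4M²+3T²).
√(4M²+3T²) = √(4×(3.090×10^6)² + 3×(2.350×10^6)²) = 7.400×10^6 N·mm.
d³ = 16×7.400×10^6/(π×72.94) = 516700 mm³.
d = 80.24 mm.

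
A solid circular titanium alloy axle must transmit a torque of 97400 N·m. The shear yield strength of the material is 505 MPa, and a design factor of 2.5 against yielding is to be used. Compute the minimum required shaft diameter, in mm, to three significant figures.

d = 135 mm

Allowable shear stress τ_allow = 505/2.5 = 202.0 MPa.
For a solid shaft τ = 16T/(πd³), so d³ = 16T/(π τ_allow) = 16×9.7400×10^7/(π×202.0) = 2.456×10^6 mm³.
d = (2.456×10^6)^(1/3) = 134.9 mm.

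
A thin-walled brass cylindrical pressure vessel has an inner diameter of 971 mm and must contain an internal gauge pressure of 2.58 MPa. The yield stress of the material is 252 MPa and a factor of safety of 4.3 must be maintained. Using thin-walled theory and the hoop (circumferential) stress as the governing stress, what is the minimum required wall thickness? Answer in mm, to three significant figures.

t = 21.4 mm

σ_allow = 252/4.3 = 58.60 MPa.
Hoop stress σ_h = pD/(2t), so t = pD/(2σ_allow) = 2.58×971/(2×58.60) = 21.37 mm.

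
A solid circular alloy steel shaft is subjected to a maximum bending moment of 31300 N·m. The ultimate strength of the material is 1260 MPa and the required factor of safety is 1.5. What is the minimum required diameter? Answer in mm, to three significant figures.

d = 72.4 mm

σ_allow = 1260/1.5 = 840.0 MPa.
For a solid circular section σ = 32M/(πd³), so d³ = 32M/(π σ_allow) = 32×3.1300×10^7/(π×840.0) = 379500 mm³.
d = 72.40 mm.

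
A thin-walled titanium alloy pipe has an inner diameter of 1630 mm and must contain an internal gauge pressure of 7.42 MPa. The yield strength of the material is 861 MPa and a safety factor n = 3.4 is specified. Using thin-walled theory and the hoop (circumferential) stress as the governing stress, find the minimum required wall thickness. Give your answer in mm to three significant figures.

t = 23.9 mm

σ_allow = 861/3.4 = 253.2 MPa.
Hoop stress σ_h = pD/(2t), so t = pD/(2σ_allow) = 7.42×1630/(2×253.2) = 23.88 mm.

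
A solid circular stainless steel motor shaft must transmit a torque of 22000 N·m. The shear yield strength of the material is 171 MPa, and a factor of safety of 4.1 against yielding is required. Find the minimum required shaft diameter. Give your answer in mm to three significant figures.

d = 139 mm

Allowable shear stress τ_allow = 171/4.1 = 41.71 MPa.
For a solid shaft τ = 16T/(πd³), so d³ = 16T/(π τ_allow) = 16×2.2000×10^7/(π×41.71) = 2.686×10^6 mm³.
d = (2.686×10^6)^(1/3) = 139.0 mm.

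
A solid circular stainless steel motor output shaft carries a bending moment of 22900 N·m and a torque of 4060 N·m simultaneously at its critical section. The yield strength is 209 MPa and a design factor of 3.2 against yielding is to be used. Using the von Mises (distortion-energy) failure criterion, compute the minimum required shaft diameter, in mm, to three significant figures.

σ_allow = σ_y/n = 209/3.2 = 65.31 MPa.
For a solid shaft σ_b = 32M/(πd³) and τ = 16T/(πd³), so the von Mises stress is σ' = (16/πd³)·√(4M²+3T²).
√(4M²+3T²) = √(4×(2.290×10^7)² + 3×(4.060×10^6)²) = 4.634×10^7 N·mm.
d³ = 16×4.634×10^7/(π×65.31) = 3.613×10^6 mm³.
d = 153.4 mm.

d = 153 mm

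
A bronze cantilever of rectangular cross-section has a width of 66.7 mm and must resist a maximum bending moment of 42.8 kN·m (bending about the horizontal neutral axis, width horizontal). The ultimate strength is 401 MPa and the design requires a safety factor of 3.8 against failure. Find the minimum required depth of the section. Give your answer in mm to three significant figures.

h = 191 mm

σ_allow = 401/3.8 = 105.5 MPa.
For a rectangular section σ = 6M/(bh²), so h² = 6M/(b σ_allow) = 6×4.2800×10^7/(66.7×105.5) = 36480 mm².
h = 191.0 mm.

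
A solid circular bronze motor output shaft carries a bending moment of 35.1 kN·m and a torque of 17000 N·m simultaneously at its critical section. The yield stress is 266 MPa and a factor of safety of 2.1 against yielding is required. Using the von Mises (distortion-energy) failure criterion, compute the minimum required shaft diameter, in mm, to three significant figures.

σ_allow = σ_y/n = 266/2.1 = 126.7 MPa.
For a solid shaft σ_b = 32M/(πd³) and τ = 16T/(πd³), so the von Mises stress is σ' = (16/πd³)·√(4M²+3T²).
√(4M²+3T²) = √(4×(3.510×10^7)² + 3×(1.700×10^7)²) = 7.613×10^7 N·mm.
d³ = 16×7.613×10^7/(π×126.7) = 3.061×10^6 mm³.
d = 145.2 mm.

d = 145 mm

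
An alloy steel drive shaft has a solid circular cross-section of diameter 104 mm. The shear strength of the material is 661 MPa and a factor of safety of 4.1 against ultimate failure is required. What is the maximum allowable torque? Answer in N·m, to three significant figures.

T_allow = 35600 N·m

τ_allow = 661/4.1 = 161.2 MPa.
For a solid shaft T_allow = τ_allow·πd³/16; πd³/16 = π×104³/16 = 220900 mm³.
T_allow = 161.2×220900 = 3.561×10^7 N·mm = 35610 N·m.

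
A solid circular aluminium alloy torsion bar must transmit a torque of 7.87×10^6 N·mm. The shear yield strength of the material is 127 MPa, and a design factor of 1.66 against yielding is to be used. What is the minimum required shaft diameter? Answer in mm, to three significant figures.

d = 80.6 mm

Allowable shear stress τ_allow = 127/1.66 = 76.51 MPa.
For a solid shaft τ = 16T/(πd³), so d³ = 16T/(π τ_allow) = 16×7870000/(π×76.51) = 523900 mm³.
d = (523900)^(1/3) = 80.62 mm.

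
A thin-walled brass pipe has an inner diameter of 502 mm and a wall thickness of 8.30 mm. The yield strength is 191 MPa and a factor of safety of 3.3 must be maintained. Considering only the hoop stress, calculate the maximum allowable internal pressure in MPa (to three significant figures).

σ_allow = 191/3.3 = 57.88 MPa.
σ_h = pD/(2t) → p_allow = 2σ_allow t/D = 2×57.88×8.30/502 = 1.914 MPa.

p_allow = 1.91 MPa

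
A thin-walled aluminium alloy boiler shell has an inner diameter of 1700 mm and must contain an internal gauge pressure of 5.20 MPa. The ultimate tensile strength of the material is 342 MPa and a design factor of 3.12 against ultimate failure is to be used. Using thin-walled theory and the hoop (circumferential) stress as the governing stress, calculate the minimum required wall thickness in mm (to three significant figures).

t = 40.3 mm

σ_allow = 342/3.12 = 109.6 MPa.
Hoop stress σ_h = pD/(2t), so t = pD/(2σ_allow) = 5.20×1700/(2×109.6) = 40.32 mm.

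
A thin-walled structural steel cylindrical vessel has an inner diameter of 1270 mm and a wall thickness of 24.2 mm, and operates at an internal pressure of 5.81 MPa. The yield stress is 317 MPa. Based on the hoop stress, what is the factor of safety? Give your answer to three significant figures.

σ_h = pD/(2t) = 5.81×1270/(2×24.2) = 152.5 MPa.
n = 317/152.5 = 2.079.

n = 2.08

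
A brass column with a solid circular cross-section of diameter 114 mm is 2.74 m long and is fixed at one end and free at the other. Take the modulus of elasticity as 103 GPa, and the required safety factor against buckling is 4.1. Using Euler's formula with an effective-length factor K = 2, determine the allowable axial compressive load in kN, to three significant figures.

I = πd⁴/64 = π×114⁴/64 = 8.291×10^6 mm⁴.
Effective length L_e = KL = 2×2.74 m = 5480 mm.
Euler critical load P_cr = π²EI/L_e² = π²×103000×8.291×10^6/5480² = 280700 N.
P_allow = P_cr/n = 280700/4.1 = 68450 N.

P_allow = 68.5 kN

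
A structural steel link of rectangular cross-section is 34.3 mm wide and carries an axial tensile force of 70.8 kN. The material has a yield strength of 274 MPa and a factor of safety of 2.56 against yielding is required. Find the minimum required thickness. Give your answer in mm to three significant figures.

t = 19.3 mm

σ_allow = 274/2.56 = 107.0 MPa.
Required area A = F/σ_allow = 70800/107.0 = 661.5 mm².
t = A/w = 661.5/34.3 = 19.29 mm.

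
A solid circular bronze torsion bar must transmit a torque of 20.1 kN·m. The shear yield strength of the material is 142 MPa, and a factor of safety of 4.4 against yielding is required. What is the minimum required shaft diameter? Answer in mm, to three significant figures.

Allowable shear stress τ_allow = 142/4.4 = 32.27 MPa.
For a solid shaft τ = 16T/(πd³), so d³ = 16T/(π τ_allow) = 16×2.0100×10^7/(π×32.27) = 3.172×10^6 mm³.
d = (3.172×10^6)^(1/3) = 146.9 mm.

d = 147 mm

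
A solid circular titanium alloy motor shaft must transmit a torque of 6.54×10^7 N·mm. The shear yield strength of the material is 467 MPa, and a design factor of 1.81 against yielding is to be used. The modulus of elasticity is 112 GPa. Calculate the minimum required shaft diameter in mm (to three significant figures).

d = 109 mm

Allowable shear stress τ_allow = 467/1.81 = 258.0 MPa.
For a solid shaft τ = 16T/(πd³), so d³ = 16T/(π τ_allow) = 16×6.5400×10^7/(π×258.0) = 1.291×10^6 mm³.
d = (1.291×10^6)^(1/3) = 108.9 mm.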